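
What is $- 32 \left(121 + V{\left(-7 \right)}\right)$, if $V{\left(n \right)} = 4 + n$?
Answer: $-3776$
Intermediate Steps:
$- 32 \left(121 + V{\left(-7 \right)}\right) = - 32 \left(121 + \left(4 - 7\right)\right) = - 32 \left(121 - 3\right) = \left(-32\right) 118 = -3776$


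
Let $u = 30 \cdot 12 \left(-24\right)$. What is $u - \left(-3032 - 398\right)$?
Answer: $-5210$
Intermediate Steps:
$u = -8640$ ($u = 360 \left(-24\right) = -8640$)
$u - \left(-3032 - 398\right) = -8640 - \left(-3032 - 398\right) = -8640 - -3430 = -8640 + 3430 = -5210$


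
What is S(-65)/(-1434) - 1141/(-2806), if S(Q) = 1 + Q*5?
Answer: 424223/670634 ≈ 0.63257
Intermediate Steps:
S(Q) = 1 + 5*Q
S(-65)/(-1434) - 1141/(-2806) = (1 + 5*(-65))/(-1434) - 1141/(-2806) = (1 - 325)*(-1/1434) - 1141*(-1/2806) = -324*(-1/1434) + 1141/2806 = 54/239 + 1141/2806 = 424223/670634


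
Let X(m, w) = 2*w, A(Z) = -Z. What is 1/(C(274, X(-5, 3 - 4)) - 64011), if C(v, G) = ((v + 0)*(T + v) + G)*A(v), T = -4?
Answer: -1/20333983 ≈ -4.9179e-8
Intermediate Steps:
C(v, G) = -v*(G + v*(-4 + v)) (C(v, G) = ((v + 0)*(-4 + v) + G)*(-v) = (v*(-4 + v) + G)*(-v) = (G + v*(-4 + v))*(-v) = -v*(G + v*(-4 + v)))
1/(C(274, X(-5, 3 - 4)) - 64011) = 1/(274*(-2*(3 - 4) - 1*274² + 4*274) - 64011) = 1/(274*(-2*(-1) - 1*75076 + 1096) - 64011) = 1/(274*(-1*(-2) - 75076 + 1096) - 64011) = 1/(274*(2 - 75076 + 1096) - 64011) = 1/(274*(-73978) - 64011) = 1/(-20269972 - 64011) = 1/(-20333983) = -1/20333983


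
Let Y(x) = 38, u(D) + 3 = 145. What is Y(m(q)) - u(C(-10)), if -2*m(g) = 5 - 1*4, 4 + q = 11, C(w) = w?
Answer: -104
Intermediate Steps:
q = 7 (q = -4 + 11 = 7)
u(D) = 142 (u(D) = -3 + 145 = 142)
m(g) = -½ (m(g) = -(5 - 1*4)/2 = -(5 - 4)/2 = -½*1 = -½)
Y(m(q)) - u(C(-10)) = 38 - 1*142 = 38 - 142 = -104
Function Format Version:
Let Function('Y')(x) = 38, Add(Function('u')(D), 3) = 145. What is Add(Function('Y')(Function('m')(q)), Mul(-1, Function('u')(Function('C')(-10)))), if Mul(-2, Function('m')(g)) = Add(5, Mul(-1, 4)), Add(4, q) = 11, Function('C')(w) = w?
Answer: -104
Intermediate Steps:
q = 7 (q = Add(-4, 11) = 7)
Function('u')(D) = 142 (Function('u')(D) = Add(-3, 145) = 142)
Function('m')(g) = Rational(-1, 2) (Function('m')(g) = Mul(Rational(-1, 2), Add(5, Mul(-1, 4))) = Mul(Rational(-1, 2), Add(5, -4)) = Mul(Rational(-1, 2), 1) = Rational(-1, 2))
Add(Function('Y')(Function('m')(q)), Mul(-1, Function('u')(Function('C')(-10)))) = Add(38, Mul(-1, 142)) = Add(38, -142) = -104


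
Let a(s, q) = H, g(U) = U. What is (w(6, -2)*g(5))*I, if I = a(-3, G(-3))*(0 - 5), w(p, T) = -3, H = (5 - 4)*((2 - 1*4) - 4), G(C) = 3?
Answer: -450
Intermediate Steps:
H = -6 (H = 1*((2 - 4) - 4) = 1*(-2 - 4) = 1*(-6) = -6)
a(s, q) = -6
I = 30 (I = -6*(0 - 5) = -6*(-5) = 30)
(w(6, -2)*g(5))*I = -3*5*30 = -15*30 = -450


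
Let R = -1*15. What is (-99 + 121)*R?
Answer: -330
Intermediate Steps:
R = -15
(-99 + 121)*R = (-99 + 121)*(-15) = 22*(-15) = -330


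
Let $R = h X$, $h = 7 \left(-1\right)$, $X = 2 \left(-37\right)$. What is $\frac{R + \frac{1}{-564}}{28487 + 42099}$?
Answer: $\frac{292151}{39810504} \approx 0.0073385$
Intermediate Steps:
$X = -74$
$h = -7$
$R = 518$ ($R = \left(-7\right) \left(-74\right) = 518$)
$\frac{R + \frac{1}{-564}}{28487 + 42099} = \frac{518 + \frac{1}{-564}}{28487 + 42099} = \frac{518 - \frac{1}{564}}{70586} = \frac{292151}{564} \cdot \frac{1}{70586} = \frac{292151}{39810504}$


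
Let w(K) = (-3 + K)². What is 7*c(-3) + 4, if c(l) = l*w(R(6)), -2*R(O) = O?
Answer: -752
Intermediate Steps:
R(O) = -O/2
c(l) = 36*l (c(l) = l*(-3 - ½*6)² = l*(-3 - 3)² = l*(-6)² = l*36 = 36*l)
7*c(-3) + 4 = 7*(36*(-3)) + 4 = 7*(-108) + 4 = -756 + 4 = -752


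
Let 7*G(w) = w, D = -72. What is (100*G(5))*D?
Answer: -36000/7 ≈ -5142.9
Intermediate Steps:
G(w) = w/7
(100*G(5))*D = (100*((1/7)*5))*(-72) = (100*(5/7))*(-72) = (500/7)*(-72) = -36000/7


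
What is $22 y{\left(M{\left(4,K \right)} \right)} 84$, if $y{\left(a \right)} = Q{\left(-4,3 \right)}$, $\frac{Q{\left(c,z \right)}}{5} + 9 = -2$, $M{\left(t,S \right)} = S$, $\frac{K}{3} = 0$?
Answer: $-101640$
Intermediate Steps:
$K = 0$ ($K = 3 \cdot 0 = 0$)
$Q{\left(c,z \right)} = -55$ ($Q{\left(c,z \right)} = -45 + 5 \left(-2\right) = -45 - 10 = -55$)
$y{\left(a \right)} = -55$
$22 y{\left(M{\left(4,K \right)} \right)} 84 = 22 \left(-55\right) 84 = \left(-1210\right) 84 = -101640$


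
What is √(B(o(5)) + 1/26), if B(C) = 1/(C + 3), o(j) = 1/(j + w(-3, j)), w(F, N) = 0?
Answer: √949/52 ≈ 0.59242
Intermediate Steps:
o(j) = 1/j (o(j) = 1/(j + 0) = 1/j)
B(C) = 1/(3 + C)
√(B(o(5)) + 1/26) = √(1/(3 + 1/5) + 1/26) = √(1/(3 + ⅕) + 1/26) = √(1/(16/5) + 1/26) = √(5/16 + 1/26) = √(73/208) = √949/52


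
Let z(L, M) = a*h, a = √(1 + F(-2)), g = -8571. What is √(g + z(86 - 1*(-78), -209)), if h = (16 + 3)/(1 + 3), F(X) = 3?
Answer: I*√34246/2 ≈ 92.528*I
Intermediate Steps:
a = 2 (a = √(1 + 3) = √4 = 2)
h = 19/4 ≈ 4.7500
z(L, M) = 19/2 (z(L, M) = 2*(19/4) = 19/2)
√(g + z(86 - 1*(-78), -209)) = √(-8571 + 19/2) = √(-17123/2) = I*√34246/2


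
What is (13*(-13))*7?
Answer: -1183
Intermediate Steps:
(13*(-13))*7 = -169*7 = -1183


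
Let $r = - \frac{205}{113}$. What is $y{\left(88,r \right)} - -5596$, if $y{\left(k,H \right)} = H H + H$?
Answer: $\frac{71474184}{12769} \approx 5597.5$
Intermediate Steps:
$r = - \frac{205}{113}$ ($r = \left(-205\right) \frac{1}{113} = - \frac{205}{113} \approx -1.8142$)
$y{\left(k,H \right)} = H + H^{2}$ ($y{\left(k,H \right)} = H^{2} + H = H + H^{2}$)
$y{\left(88,r \right)} - -5596 = - \frac{205 \left(1 - \frac{205}{113}\right)}{113} - -5596 = \left(- \frac{205}{113}\right) \left(- \frac{92}{113}\right) + 5596 = \frac{18860}{12769} + 5596 = \frac{71474184}{12769}$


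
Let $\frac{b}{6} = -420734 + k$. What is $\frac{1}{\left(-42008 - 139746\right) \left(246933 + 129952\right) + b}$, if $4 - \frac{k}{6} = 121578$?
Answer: $- \frac{1}{68507257358} \approx -1.4597 \cdot 10^{-11}$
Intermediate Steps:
$k = -729444$ ($k = 24 - 729468 = -729444$)
$b = -6901068$ ($b = 6 \left(-420734 - 729444\right) = 6 \left(-1150178\right) = -6901068$)
$\frac{1}{\left(-42008 - 139746\right) \left(246933 + 129952\right) + b} = \frac{1}{\left(-42008 - 139746\right) \left(246933 + 129952\right) - 6901068} = \frac{1}{\left(-181754\right) 376885 - 6901068} = \frac{1}{-68500356290 - 6901068} = \frac{1}{-68507257358} = - \frac{1}{68507257358}$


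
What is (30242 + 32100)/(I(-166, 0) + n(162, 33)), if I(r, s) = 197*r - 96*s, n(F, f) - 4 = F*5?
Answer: -31171/15944 ≈ -1.9550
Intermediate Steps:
n(F, f) = 4 + 5*F (n(F, f) = 4 + F*5 = 4 + 5*F)
I(r, s) = -96*s + 197*r
(30242 + 32100)/(I(-166, 0) + n(162, 33)) = (30242 + 32100)/((-96*0 + 197*(-166)) + (4 + 5*162)) = 62342/((0 - 32702) + (4 + 810)) = 62342/(-32702 + 814) = 62342/(-31888) = 62342*(-1/31888) = -31171/15944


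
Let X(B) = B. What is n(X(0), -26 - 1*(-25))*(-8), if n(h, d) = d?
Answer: 8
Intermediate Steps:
n(X(0), -26 - 1*(-25))*(-8) = (-26 - 1*(-25))*(-8) = (-26 + 25)*(-8) = -1*(-8) = 8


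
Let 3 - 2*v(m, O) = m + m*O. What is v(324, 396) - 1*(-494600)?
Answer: 860575/2 ≈ 4.3029e+5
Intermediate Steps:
v(m, O) = 3/2 - m/2 - O*m/2 (v(m, O) = 3/2 - (m + m*O)/2 = 3/2 - (m + O*m)/2 = 3/2 + (-m/2 - O*m/2) = 3/2 - m/2 - O*m/2)
v(324, 396) - 1*(-494600) = (3/2 - ½*324 - ½*396*324) - 1*(-494600) = (3/2 - 162 - 64152) + 494600 = -128625/2 + 494600 = 860575/2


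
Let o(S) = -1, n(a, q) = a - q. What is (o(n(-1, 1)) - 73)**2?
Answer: 5476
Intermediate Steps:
(o(n(-1, 1)) - 73)**2 = (-1 - 73)**2 = (-74)**2 = 5476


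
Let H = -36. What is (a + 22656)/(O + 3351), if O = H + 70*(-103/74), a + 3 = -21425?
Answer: 22718/59525 ≈ 0.38165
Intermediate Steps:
a = -21428 (a = -3 - 21425 = -21428)
O = -4937/37 (O = -36 + 70*(-103/74) = -36 - 3605/37 = -4937/37 ≈ -133.43)
(a + 22656)/(O + 3351) = (-21428 + 22656)/(-4937/37 + 3351) = 1228/(119050/37) = 1228*(37/119050) = 22718/59525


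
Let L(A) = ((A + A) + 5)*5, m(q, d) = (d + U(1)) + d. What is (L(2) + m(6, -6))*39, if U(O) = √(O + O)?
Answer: 1287 + 39*√2 ≈ 1342.2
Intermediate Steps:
U(O) = √2*√O (U(O) = √(2*O) = √2*√O)
m(q, d) = √2 + 2*d (m(q, d) = (d + √2*√1) + d = (d + √2*1) + d = (d + √2) + d = √2 + 2*d)
L(A) = 25 + 10*A (L(A) = (2*A + 5)*5 = (5 + 2*A)*5 = 25 + 10*A)
(L(2) + m(6, -6))*39 = ((25 + 10*2) + (√2 + 2*(-6)))*39 = ((25 + 20) + (√2 - 12))*39 = (45 + (-12 + √2))*39 = (33 + √2)*39 = 1287 + 39*√2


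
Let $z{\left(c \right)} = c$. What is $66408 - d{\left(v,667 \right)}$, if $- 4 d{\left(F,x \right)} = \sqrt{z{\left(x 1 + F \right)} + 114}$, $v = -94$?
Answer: $66408 + \frac{\sqrt{687}}{4} \approx 66415.0$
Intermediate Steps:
$d{\left(F,x \right)} = - \frac{\sqrt{114 + F + x}}{4}$ ($d{\left(F,x \right)} = - \frac{\sqrt{\left(x 1 + F\right) + 114}}{4} = - \frac{\sqrt{\left(x + F\right) + 114}}{4} = - \frac{\sqrt{\left(F + x\right) + 114}}{4} = - \frac{\sqrt{114 + F + x}}{4}$)
$66408 - d{\left(v,667 \right)} = 66408 - - \frac{\sqrt{114 - 94 + 667}}{4} = 66408 - - \frac{\sqrt{687}}{4} = 66408 + \frac{\sqrt{687}}{4}$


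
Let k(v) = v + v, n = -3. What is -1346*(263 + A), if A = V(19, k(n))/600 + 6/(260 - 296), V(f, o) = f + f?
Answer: -53078837/150 ≈ -3.5386e+5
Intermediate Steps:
k(v) = 2*v
V(f, o) = 2*f
A = -31/300 (A = (2*19)/600 + 6/(260 - 296) = 38*(1/600) + 6/(-36) = 19/300 + 6*(-1/36) = 19/300 - 1/6 = -31/300 ≈ -0.10333)
-1346*(263 + A) = -1346*(263 - 31/300) = -1346*78869/300 = -53078837/150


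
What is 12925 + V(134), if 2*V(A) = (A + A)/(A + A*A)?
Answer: 1744876/135 ≈ 12925.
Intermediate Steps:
V(A) = A/(A + A²) (V(A) = ((A + A)/(A + A*A))/2 = ((2*A)/(A + A²))/2 = (2*A/(A + A²))/2 = A/(A + A²))
12925 + V(134) = 12925 + 1/(1 + 134) = 12925 + 1/135 = 1744876/135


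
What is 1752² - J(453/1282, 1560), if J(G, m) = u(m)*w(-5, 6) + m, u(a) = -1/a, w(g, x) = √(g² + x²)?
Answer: 3067944 + √61/1560 ≈ 3.0679e+6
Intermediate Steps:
J(G, m) = m - √61/m (J(G, m) = (-1/m)*√((-5)² + 6²) + m = (-1/m)*√(25 + 36) + m = (-1/m)*√61 + m = -√61/m + m = m - √61/m)
1752² - J(453/1282, 1560) = 1752² - (1560 - 1*√61/1560) = 3069504 - (1560 - 1*√61*1/1560) = 3069504 - (1560 - √61/1560) = 3069504 + (-1560 + √61/1560) = 3067944 + √61/1560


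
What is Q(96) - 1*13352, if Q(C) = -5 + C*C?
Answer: -4141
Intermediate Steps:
Q(C) = -5 + C**2
Q(96) - 1*13352 = (-5 + 96**2) - 1*13352 = (-5 + 9216) - 13352 = 9211 - 13352 = -4141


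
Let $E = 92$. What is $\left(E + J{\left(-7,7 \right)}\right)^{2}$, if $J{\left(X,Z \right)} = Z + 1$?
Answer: $10000$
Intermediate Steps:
$J{\left(X,Z \right)} = 1 + Z$
$\left(E + J{\left(-7,7 \right)}\right)^{2} = \left(92 + \left(1 + 7\right)\right)^{2} = \left(92 + 8\right)^{2} = 100^{2} = 10000$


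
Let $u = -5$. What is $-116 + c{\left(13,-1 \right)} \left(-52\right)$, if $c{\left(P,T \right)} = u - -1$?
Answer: $92$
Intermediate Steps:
$c{\left(P,T \right)} = -4$ ($c{\left(P,T \right)} = -5 - -1 = -5 + 1 = -4$)
$-116 + c{\left(13,-1 \right)} \left(-52\right) = -116 - -208 = -116 + 208 = 92$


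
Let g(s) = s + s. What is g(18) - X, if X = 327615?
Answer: -327579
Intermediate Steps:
g(s) = 2*s
g(18) - X = 2*18 - 1*327615 = 36 - 327615 = -327579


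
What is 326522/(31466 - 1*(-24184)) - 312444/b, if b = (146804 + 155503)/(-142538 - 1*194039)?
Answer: 139341290284487/400556775 ≈ 3.4787e+5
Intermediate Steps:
b = -302307/336577 (b = 302307/(-142538 - 194039) = 302307/(-336577) = 302307*(-1/336577) = -302307/336577 ≈ -0.89818)
326522/(31466 - 1*(-24184)) - 312444/b = 326522/(31466 - 1*(-24184)) - 312444/(-302307/336577) = 326522/(31466 + 24184) - 312444*(-336577/302307) = 326522/55650 + 35053821396/100769 = 326522*(1/55650) + 35053821396/100769 = 23323/3975 + 35053821396/100769 = 139341290284487/400556775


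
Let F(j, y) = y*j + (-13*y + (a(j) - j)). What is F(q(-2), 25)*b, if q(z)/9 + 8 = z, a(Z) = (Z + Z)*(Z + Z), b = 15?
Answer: 448725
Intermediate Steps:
a(Z) = 4*Z² (a(Z) = (2*Z)*(2*Z) = 4*Z²)
q(z) = -72 + 9*z
F(j, y) = -j - 13*y + 4*j² + j*y (F(j, y) = y*j + (-13*y + (4*j² - j)) = j*y + (-13*y + (-j + 4*j²)) = j*y + (-j - 13*y + 4*j²) = -j - 13*y + 4*j² + j*y)
F(q(-2), 25)*b = (-(-72 + 9*(-2)) - 13*25 + 4*(-72 + 9*(-2))² + (-72 + 9*(-2))*25)*15 = (-(-72 - 18) - 325 + 4*(-72 - 18)² + (-72 - 18)*25)*15 = (-1*(-90) - 325 + 4*(-90)² - 90*25)*15 = (90 - 325 + 4*8100 - 2250)*15 = (90 - 325 + 32400 - 2250)*15 = 29915*15 = 448725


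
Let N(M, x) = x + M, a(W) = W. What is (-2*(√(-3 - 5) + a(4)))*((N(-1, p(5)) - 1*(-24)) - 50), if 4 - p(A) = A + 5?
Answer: 264 + 132*I*√2 ≈ 264.0 + 186.68*I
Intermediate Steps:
p(A) = -1 - A (p(A) = 4 - (A + 5) = 4 - (5 + A) = 4 + (-5 - A) = -1 - A)
N(M, x) = M + x
(-2*(√(-3 - 5) + a(4)))*((N(-1, p(5)) - 1*(-24)) - 50) = (-2*(√(-3 - 5) + 4))*(((-1 + (-1 - 1*5)) - 1*(-24)) - 50) = (-2*(√(-8) + 4))*(((-1 + (-1 - 5)) + 24) - 50) = (-2*(2*I*√2 + 4))*(((-1 - 6) + 24) - 50) = (-2*(4 + 2*I*√2))*((-7 + 24) - 50) = (-8 - 4*I*√2)*(17 - 50) = (-8 - 4*I*√2)*(-33) = 264 + 132*I*√2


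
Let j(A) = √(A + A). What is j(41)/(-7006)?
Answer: -√82/7006 ≈ -0.0012925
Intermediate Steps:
j(A) = √2*√A (j(A) = √(2*A) = √2*√A)
j(41)/(-7006) = (√2*√41)/(-7006) = √82*(-1/7006) = -√82/7006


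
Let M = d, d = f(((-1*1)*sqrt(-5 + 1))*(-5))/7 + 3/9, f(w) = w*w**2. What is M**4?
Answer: 80997354002401/194481 + 35999804000*I/9261 ≈ 4.1648e+8 + 3.8872e+6*I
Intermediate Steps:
f(w) = w**3
d = 1/3 - 1000*I/7 (d = (((-1*1)*sqrt(-5 + 1))*(-5))**3/7 + 3/9 = (-sqrt(-4)*(-5))**3*(1/7) + 3*(1/9) = (-2*I*(-5))**3*(1/7) + 1/3 = (10*I)**3*(1/7) + 1/3 = -1000*I*(1/7) + 1/3 = -1000*I/7 + 1/3 = 1/3 - 1000*I/7 ≈ 0.33333 - 142.86*I)
M = 1/3 - 1000*I/7 ≈ 0.33333 - 142.86*I
M**4 = (1/3 - 1000*I/7)**4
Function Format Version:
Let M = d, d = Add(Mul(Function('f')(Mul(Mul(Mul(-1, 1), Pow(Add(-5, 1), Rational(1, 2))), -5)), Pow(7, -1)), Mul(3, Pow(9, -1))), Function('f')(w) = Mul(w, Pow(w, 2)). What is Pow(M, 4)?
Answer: Add(Rational(80997354002401, 194481), Mul(Rational(35999804000, 9261), I)) ≈ Add(4.1648e+8, Mul(3.8872e+6, I))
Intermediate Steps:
Function('f')(w) = Pow(w, 3)
d = Add(Rational(1, 3), Mul(Rational(-1000, 7), I)) (d = Add(Mul(Pow(Mul(Mul(Mul(-1, 1), Pow(Add(-5, 1), Rational(1, 2))), -5), 3), Pow(7, -1)), Mul(3, Pow(9, -1))) = Add(Mul(Pow(Mul(Mul(-1, Pow(-4, Rational(1, 2))), -5), 3), Rational(1, 7)), Mul(3, Rational(1, 9))) = Add(Mul(Pow(Mul(Mul(-1, Mul(2, I)), -5), 3), Rational(1, 7)), Rational(1, 3)) = Add(Mul(Pow(Mul(Mul(-2, I), -5), 3), Rational(1, 7)), Rational(1, 3)) = Add(Mul(Pow(Mul(10, I), 3), Rational(1, 7)), Rational(1, 3)) = Add(Mul(Mul(-1000, I), Rational(1, 7)), Rational(1, 3)) = Add(Mul(Rational(-1000, 7), I), Rational(1, 3)) = Add(Rational(1, 3), Mul(Rational(-1000, 7), I)) ≈ Add(0.33333, Mul(-142.86, I)))
M = Add(Rational(1, 3), Mul(Rational(-1000, 7), I)) ≈ Add(0.33333, Mul(-142.86, I))
Pow(M, 4) = Pow(Add(Rational(1, 3), Mul(Rational(-1000, 7), I)), 4)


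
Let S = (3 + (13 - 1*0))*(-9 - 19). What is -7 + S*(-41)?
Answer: 18361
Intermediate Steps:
S = -448 (S = (3 + (13 + 0))*(-28) = (3 + 13)*(-28) = 16*(-28) = -448)
-7 + S*(-41) = -7 - 448*(-41) = -7 + 18368 = 18361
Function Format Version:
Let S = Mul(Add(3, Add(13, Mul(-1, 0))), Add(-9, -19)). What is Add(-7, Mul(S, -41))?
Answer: 18361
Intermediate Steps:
S = -448 (S = Mul(Add(3, Add(13, 0)), -28) = Mul(Add(3, 13), -28) = Mul(16, -28) = -448)
Add(-7, Mul(S, -41)) = Add(-7, Mul(-448, -41)) = Add(-7, 18368) = 18361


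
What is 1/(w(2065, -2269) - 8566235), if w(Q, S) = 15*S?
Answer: -1/8600270 ≈ -1.1628e-7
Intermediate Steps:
1/(w(2065, -2269) - 8566235) = 1/(15*(-2269) - 8566235) = 1/(-34035 - 8566235) = 1/(-8600270) = -1/8600270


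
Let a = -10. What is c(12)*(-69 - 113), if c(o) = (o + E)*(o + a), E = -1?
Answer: -4004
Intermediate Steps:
c(o) = (-1 + o)*(-10 + o) (c(o) = (o - 1)*(o - 10) = (-1 + o)*(-10 + o))
c(12)*(-69 - 113) = (10 + 12**2 - 11*12)*(-69 - 113) = (10 + 144 - 132)*(-182) = 22*(-182) = -4004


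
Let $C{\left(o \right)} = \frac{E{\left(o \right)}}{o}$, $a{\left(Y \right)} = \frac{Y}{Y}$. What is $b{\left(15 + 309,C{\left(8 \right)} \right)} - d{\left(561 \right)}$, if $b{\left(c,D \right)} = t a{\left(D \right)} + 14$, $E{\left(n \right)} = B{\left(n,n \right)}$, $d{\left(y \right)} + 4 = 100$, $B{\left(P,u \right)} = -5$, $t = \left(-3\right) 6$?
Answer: $-100$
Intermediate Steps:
$t = -18$
$d{\left(y \right)} = 96$ ($d{\left(y \right)} = -4 + 100 = 96$)
$E{\left(n \right)} = -5$
$a{\left(Y \right)} = 1$
$C{\left(o \right)} = - \frac{5}{o}$
$b{\left(c,D \right)} = -4$ ($b{\left(c,D \right)} = \left(-18\right) 1 + 14 = -18 + 14 = -4$)
$b{\left(15 + 309,C{\left(8 \right)} \right)} - d{\left(561 \right)} = -4 - 96 = -100$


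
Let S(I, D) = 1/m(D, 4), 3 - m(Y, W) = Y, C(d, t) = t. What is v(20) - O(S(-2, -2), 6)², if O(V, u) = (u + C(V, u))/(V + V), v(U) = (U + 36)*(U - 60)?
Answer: -3140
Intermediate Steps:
v(U) = (-60 + U)*(36 + U) (v(U) = (36 + U)*(-60 + U) = (-60 + U)*(36 + U))
m(Y, W) = 3 - Y
S(I, D) = 1/(3 - D)
O(V, u) = u/V (O(V, u) = (u + u)/(V + V) = (2*u)/((2*V)) = (2*u)*(1/(2*V)) = u/V)
v(20) - O(S(-2, -2), 6)² = (-2160 + 20² - 24*20) - (6/((-1/(-3 - 2))))² = (-2160 + 400 - 480) - (6/((-1/(-5))))² = -2240 - (6/((-1*(-⅕))))² = -2240 - (6/(⅕))² = -2240 - (6*5)² = -2240 - 1*30² = -2240 - 1*900 = -2240 - 900 = -3140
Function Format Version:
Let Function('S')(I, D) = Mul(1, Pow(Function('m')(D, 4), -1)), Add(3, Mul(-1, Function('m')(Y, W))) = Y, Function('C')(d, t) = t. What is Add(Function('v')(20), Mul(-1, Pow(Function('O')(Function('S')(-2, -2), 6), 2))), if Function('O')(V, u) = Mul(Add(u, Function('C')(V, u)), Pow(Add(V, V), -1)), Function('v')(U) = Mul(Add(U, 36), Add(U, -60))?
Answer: -3140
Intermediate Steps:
Function('v')(U) = Mul(Add(-60, U), Add(36, U)) (Function('v')(U) = Mul(Add(36, U), Add(-60, U)) = Mul(Add(-60, U), Add(36, U)))
Function('m')(Y, W) = Add(3, Mul(-1, Y))
Function('S')(I, D) = Pow(Add(3, Mul(-1, D)), -1) (Function('S')(I, D) = Mul(1, Pow(Add(3, Mul(-1, D)), -1)) = Pow(Add(3, Mul(-1, D)), -1))
Function('O')(V, u) = Mul(u, Pow(V, -1)) (Function('O')(V, u) = Mul(Add(u, u), Pow(Add(V, V), -1)) = Mul(Mul(2, u), Pow(Mul(2, V), -1)) = Mul(Mul(2, u), Mul(Rational(1, 2), Pow(V, -1))) = Mul(u, Pow(V, -1)))
Add(Function('v')(20), Mul(-1, Pow(Function('O')(Function('S')(-2, -2), 6), 2))) = Add(Add(-2160, Pow(20, 2), Mul(-24, 20)), Mul(-1, Pow(Mul(6, Pow(Mul(-1, Pow(Add(-3, -2), -1)), -1)), 2))) = Add(Add(-2160, 400, -480), Mul(-1, Pow(Mul(6, Pow(Mul(-1, Pow(-5, -1)), -1)), 2))) = Add(-2240, Mul(-1, Pow(Mul(6, Pow(Mul(-1, Rational(-1, 5)), -1)), 2))) = Add(-2240, Mul(-1, Pow(Mul(6, Pow(Rational(1, 5), -1)), 2))) = Add(-2240, Mul(-1, Pow(Mul(6, 5), 2))) = Add(-2240, Mul(-1, Pow(30, 2))) = Add(-2240, Mul(-1, 900)) = Add(-2240, -900) = -3140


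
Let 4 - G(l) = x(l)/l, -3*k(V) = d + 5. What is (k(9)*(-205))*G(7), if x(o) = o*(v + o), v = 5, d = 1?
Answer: -3280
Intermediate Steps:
k(V) = -2 (k(V) = -(1 + 5)/3 = -⅓*6 = -2)
x(o) = o*(5 + o)
G(l) = -1 - l (G(l) = 4 - l*(5 + l)/l = 4 - (5 + l) = 4 + (-5 - l) = -1 - l)
(k(9)*(-205))*G(7) = (-2*(-205))*(-1 - 1*7) = 410*(-1 - 7) = 410*(-8) = -3280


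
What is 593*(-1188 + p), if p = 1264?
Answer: 45068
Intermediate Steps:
593*(-1188 + p) = 593*(-1188 + 1264) = 593*76 = 45068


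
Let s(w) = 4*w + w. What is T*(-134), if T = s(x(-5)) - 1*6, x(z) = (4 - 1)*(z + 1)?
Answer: 8844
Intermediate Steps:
x(z) = 3 + 3*z (x(z) = 3*(1 + z) = 3 + 3*z)
s(w) = 5*w
T = -66 (T = 5*(3 + 3*(-5)) - 1*6 = 5*(3 - 15) - 6 = 5*(-12) - 6 = -60 - 6 = -66)
T*(-134) = -66*(-134) = 8844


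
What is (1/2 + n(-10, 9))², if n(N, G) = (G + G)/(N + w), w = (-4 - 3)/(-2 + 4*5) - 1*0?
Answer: 212521/139876 ≈ 1.5194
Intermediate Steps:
w = -7/18 (w = -7/(-2 + 20) + 0 = -7/18 + 0 = -7/18 ≈ -0.38889)
n(N, G) = 2*G/(-7/18 + N) (n(N, G) = (G + G)/(N - 7/18) = (2*G)/(-7/18 + N) = 2*G/(-7/18 + N))
(1/2 + n(-10, 9))² = (1/2 + 36*9/(-7 + 18*(-10)))² = (½ + 36*9/(-7 - 180))² = (½ + 36*9/(-187))² = (½ + 36*9*(-1/187))² = (½ - 324/187)² = (-461/374)² = 212521/139876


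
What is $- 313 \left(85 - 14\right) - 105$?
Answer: $-22328$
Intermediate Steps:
$- 313 \left(85 - 14\right) - 105 = \left(-313\right) 71 - 105 = -22223 - 105 = -22328$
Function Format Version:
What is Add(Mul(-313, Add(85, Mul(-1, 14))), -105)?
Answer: -22328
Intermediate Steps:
Add(Mul(-313, Add(85, Mul(-1, 14))), -105) = Add(Mul(-313, Add(85, -14)), -105) = Add(Mul(-313, 71), -105) = Add(-22223, -105) = -22328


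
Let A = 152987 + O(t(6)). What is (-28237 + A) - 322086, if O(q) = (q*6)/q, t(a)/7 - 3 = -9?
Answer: -197330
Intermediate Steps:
t(a) = -42 (t(a) = 21 + 7*(-9) = 21 - 63 = -42)
O(q) = 6 (O(q) = (6*q)/q = 6)
A = 152993 (A = 152987 + 6 = 152993)
(-28237 + A) - 322086 = (-28237 + 152993) - 322086 = 124756 - 322086 = -197330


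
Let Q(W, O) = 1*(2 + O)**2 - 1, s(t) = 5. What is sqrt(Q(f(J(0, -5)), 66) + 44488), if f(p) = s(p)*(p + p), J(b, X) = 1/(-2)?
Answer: sqrt(49111) ≈ 221.61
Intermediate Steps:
J(b, X) = -1/2
f(p) = 10*p (f(p) = 5*(p + p) = 5*(2*p) = 10*p)
Q(W, O) = -1 + (2 + O)**2 (Q(W, O) = (2 + O)**2 - 1 = -1 + (2 + O)**2)
sqrt(Q(f(J(0, -5)), 66) + 44488) = sqrt((-1 + (2 + 66)**2) + 44488) = sqrt((-1 + 68**2) + 44488) = sqrt((-1 + 4624) + 44488) = sqrt(4623 + 44488) = sqrt(49111)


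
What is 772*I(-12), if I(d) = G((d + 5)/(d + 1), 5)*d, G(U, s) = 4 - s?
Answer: 9264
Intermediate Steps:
I(d) = -d (I(d) = (4 - 1*5)*d = (4 - 5)*d = -d)
772*I(-12) = 772*(-1*(-12)) = 772*12 = 9264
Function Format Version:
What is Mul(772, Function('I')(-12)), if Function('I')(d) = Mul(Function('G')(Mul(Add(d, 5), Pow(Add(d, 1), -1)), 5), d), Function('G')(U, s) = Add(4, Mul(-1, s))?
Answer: 9264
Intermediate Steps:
Function('I')(d) = Mul(-1, d) (Function('I')(d) = Mul(Add(4, Mul(-1, 5)), d) = Mul(Add(4, -5), d) = Mul(-1, d))
Mul(772, Function('I')(-12)) = Mul(772, Mul(-1, -12)) = Mul(772, 12) = 9264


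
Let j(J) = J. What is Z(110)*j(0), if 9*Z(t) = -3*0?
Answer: 0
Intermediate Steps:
Z(t) = 0 (Z(t) = (-3*0)/9 = (⅑)*0 = 0)
Z(110)*j(0) = 0*0 = 0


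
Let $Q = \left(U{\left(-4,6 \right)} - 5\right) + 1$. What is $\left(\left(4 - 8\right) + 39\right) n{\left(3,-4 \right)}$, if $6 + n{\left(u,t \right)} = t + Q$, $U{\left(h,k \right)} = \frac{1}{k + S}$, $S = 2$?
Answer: $- \frac{3885}{8} \approx -485.63$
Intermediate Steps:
$U{\left(h,k \right)} = \frac{1}{2 + k}$ ($U{\left(h,k \right)} = \frac{1}{k + 2} = \frac{1}{2 + k}$)
$Q = - \frac{31}{8}$ ($Q = \left(\frac{1}{2 + 6} - 5\right) + 1 = \left(\frac{1}{8} - 5\right) + 1 = - \frac{39}{8} + 1 = - \frac{31}{8} \approx -3.875$)
$n{\left(u,t \right)} = - \frac{79}{8} + t$ ($n{\left(u,t \right)} = -6 + \left(t - \frac{31}{8}\right) = -6 + \left(- \frac{31}{8} + t\right) = - \frac{79}{8} + t$)
$\left(\left(4 - 8\right) + 39\right) n{\left(3,-4 \right)} = \left(\left(4 - 8\right) + 39\right) \left(- \frac{79}{8} - 4\right) = \left(\left(4 - 8\right) + 39\right) \left(- \frac{111}{8}\right) = \left(-4 + 39\right) \left(- \frac{111}{8}\right) = 35 \left(- \frac{111}{8}\right) = - \frac{3885}{8}$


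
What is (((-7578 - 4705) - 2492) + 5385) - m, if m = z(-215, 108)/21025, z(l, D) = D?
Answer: -197424858/21025 ≈ -9390.0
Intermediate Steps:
m = 108/21025 ≈ 0.0051367
(((-7578 - 4705) - 2492) + 5385) - m = (((-7578 - 4705) - 2492) + 5385) - 1*108/21025 = ((-12283 - 2492) + 5385) - 108/21025 = (-14775 + 5385) - 108/21025 = -9390 - 108/21025 = -197424858/21025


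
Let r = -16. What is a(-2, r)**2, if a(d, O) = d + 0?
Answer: 4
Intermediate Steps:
a(d, O) = d
a(-2, r)**2 = (-2)**2 = 4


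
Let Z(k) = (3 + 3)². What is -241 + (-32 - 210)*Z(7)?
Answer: -8953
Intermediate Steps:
Z(k) = 36 (Z(k) = 6² = 36)
-241 + (-32 - 210)*Z(7) = -241 + (-32 - 210)*36 = -241 - 242*36 = -241 - 8712 = -8953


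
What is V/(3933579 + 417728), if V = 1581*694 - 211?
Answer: 1097003/4351307 ≈ 0.25211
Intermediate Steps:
V = 1097003 (V = 1097214 - 211 = 1097003)
V/(3933579 + 417728) = 1097003/(3933579 + 417728) = 1097003/4351307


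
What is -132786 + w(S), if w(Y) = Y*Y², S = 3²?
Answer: -132057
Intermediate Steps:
S = 9
w(Y) = Y³
-132786 + w(S) = -132786 + 9³ = -132786 + 729 = -132057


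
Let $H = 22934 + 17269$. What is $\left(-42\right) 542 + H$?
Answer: $17439$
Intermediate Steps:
$H = 40203$
$\left(-42\right) 542 + H = \left(-42\right) 542 + 40203 = -22764 + 40203 = 17439$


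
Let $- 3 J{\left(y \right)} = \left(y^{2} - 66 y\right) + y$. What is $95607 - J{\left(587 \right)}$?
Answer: $197745$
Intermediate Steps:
$J{\left(y \right)} = - \frac{y^{2}}{3} + \frac{65 y}{3}$ ($J{\left(y \right)} = - \frac{\left(y^{2} - 66 y\right) + y}{3} = - \frac{y^{2} - 65 y}{3} = - \frac{y^{2}}{3} + \frac{65 y}{3}$)
$95607 - J{\left(587 \right)} = 95607 - \frac{1}{3} \cdot 587 \left(65 - 587\right) = 95607 - \frac{1}{3} \cdot 587 \left(-522\right) = 95607 - -102138 = 95607 + 102138 = 197745$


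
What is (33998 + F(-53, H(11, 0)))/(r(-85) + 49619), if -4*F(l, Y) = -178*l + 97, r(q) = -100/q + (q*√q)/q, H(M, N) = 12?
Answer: 1813479952491/2846259269656 - 36547229*I*√85/2846259269656 ≈ 0.63715 - 0.00011838*I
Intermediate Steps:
r(q) = √q - 100/q (r(q) = -100/q + q^(3/2)/q = -100/q + √q = √q - 100/q)
F(l, Y) = -97/4 + 89*l/2 (F(l, Y) = -(-178*l + 97)/4 = -(97 - 178*l)/4 = -97/4 + 89*l/2)
(33998 + F(-53, H(11, 0)))/(r(-85) + 49619) = (33998 + (-97/4 + (89/2)*(-53)))/((-100 + (-85)^(3/2))/(-85) + 49619) = (33998 + (-97/4 - 4717/2))/(-(-100 - 85*I*√85)/85 + 49619) = (33998 - 9531/4)/((20/17 + I*√85) + 49619) = 126461/(4*(843543/17 + I*√85))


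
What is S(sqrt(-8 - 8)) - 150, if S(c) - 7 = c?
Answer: -143 + 4*I ≈ -143.0 + 4.0*I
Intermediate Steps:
S(c) = 7 + c
S(sqrt(-8 - 8)) - 150 = (7 + sqrt(-8 - 8)) - 150 = (7 + sqrt(-16)) - 150 = (7 + 4*I) - 150 = -143 + 4*I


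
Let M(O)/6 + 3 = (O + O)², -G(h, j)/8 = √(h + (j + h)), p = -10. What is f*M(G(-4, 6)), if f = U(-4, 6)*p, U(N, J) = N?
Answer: -123600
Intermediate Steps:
G(h, j) = -8*√(j + 2*h) (G(h, j) = -8*√(h + (j + h)) = -8*√(h + (h + j)) = -8*√(j + 2*h))
M(O) = -18 + 24*O² (M(O) = -18 + 6*(O + O)² = -18 + 6*(2*O)² = -18 + 6*(4*O²) = -18 + 24*O²)
f = 40 (f = -4*(-10) = 40)
f*M(G(-4, 6)) = 40*(-18 + 24*(-8*√(6 + 2*(-4)))²) = 40*(-18 + 24*(-8*√(6 - 8))²) = 40*(-18 + 24*(-8*I*√2)²) = 40*(-18 + 24*(-128)) = 40*(-18 - 3072) = 40*(-3090) = -123600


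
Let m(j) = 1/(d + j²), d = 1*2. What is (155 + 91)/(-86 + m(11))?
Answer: -30258/10577 ≈ -2.8607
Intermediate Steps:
d = 2
m(j) = 1/(2 + j²)
(155 + 91)/(-86 + m(11)) = (155 + 91)/(-86 + 1/(2 + 11²)) = 246/(-86 + 1/(2 + 121)) = 246/(-86 + 1/123) = 246/(-10577/123) = 246*(-123/10577) = -30258/10577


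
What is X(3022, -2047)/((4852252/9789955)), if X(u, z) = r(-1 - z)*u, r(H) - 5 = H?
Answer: 30339667732255/2426126 ≈ 1.2505e+7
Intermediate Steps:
r(H) = 5 + H
X(u, z) = u*(4 - z) (X(u, z) = (5 + (-1 - z))*u = (4 - z)*u = u*(4 - z))
X(3022, -2047)/((4852252/9789955)) = (3022*(4 - 1*(-2047)))/((4852252/9789955)) = (3022*(4 + 2047))/((4852252*(1/9789955))) = (3022*2051)/(4852252/9789955) = 6198122*(9789955/4852252) = 30339667732255/2426126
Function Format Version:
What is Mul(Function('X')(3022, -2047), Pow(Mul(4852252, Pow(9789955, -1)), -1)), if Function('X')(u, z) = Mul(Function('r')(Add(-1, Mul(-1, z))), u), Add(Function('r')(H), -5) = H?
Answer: Rational(30339667732255, 2426126) ≈ 1.2505e+7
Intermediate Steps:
Function('r')(H) = Add(5, H)
Function('X')(u, z) = Mul(u, Add(4, Mul(-1, z))) (Function('X')(u, z) = Mul(Add(5, Add(-1, Mul(-1, z))), u) = Mul(Add(4, Mul(-1, z)), u) = Mul(u, Add(4, Mul(-1, z))))
Mul(Function('X')(3022, -2047), Pow(Mul(4852252, Pow(9789955, -1)), -1)) = Mul(Mul(3022, Add(4, Mul(-1, -2047))), Pow(Mul(4852252, Pow(9789955, -1)), -1)) = Mul(Mul(3022, Add(4, 2047)), Pow(Mul(4852252, Rational(1, 9789955)), -1)) = Mul(Mul(3022, 2051), Pow(Rational(4852252, 9789955), -1)) = Mul(6198122, Rational(9789955, 4852252)) = Rational(30339667732255, 2426126)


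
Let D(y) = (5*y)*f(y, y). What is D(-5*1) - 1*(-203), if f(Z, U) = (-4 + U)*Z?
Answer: -922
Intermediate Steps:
f(Z, U) = Z*(-4 + U)
D(y) = 5*y²*(-4 + y) (D(y) = (5*y)*(y*(-4 + y)) = 5*y²*(-4 + y))
D(-5*1) - 1*(-203) = 5*(-5*1)²*(-4 - 5*1) - 1*(-203) = 5*(-5)²*(-4 - 5) + 203 = 5*25*(-9) + 203 = -1125 + 203 = -922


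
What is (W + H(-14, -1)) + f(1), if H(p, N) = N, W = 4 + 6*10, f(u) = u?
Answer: 64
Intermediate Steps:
W = 64 (W = 4 + 60 = 64)
(W + H(-14, -1)) + f(1) = (64 - 1) + 1 = 63 + 1 = 64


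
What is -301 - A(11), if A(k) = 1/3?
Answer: -904/3 ≈ -301.33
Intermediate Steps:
A(k) = ⅓
-301 - A(11) = -301 - 1*⅓ = -301 - ⅓ = -904/3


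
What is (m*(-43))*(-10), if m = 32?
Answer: 13760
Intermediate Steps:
(m*(-43))*(-10) = (32*(-43))*(-10) = -1376*(-10) = 13760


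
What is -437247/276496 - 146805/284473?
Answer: -164975961111/78655646608 ≈ -2.0974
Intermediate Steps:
-437247/276496 - 146805/284473 = -164975961111/78655646608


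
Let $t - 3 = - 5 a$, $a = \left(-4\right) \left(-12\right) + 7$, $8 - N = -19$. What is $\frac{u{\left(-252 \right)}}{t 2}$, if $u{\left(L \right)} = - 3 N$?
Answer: $\frac{81}{544} \approx 0.1489$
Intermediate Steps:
$N = 27$ ($N = 8 - -19 = 8 + 19 = 27$)
$u{\left(L \right)} = -81$ ($u{\left(L \right)} = \left(-3\right) 27 = -81$)
$a = 55$ ($a = 48 + 7 = 55$)
$t = -272$ ($t = 3 - 275 = -272$)
$\frac{u{\left(-252 \right)}}{t 2} = - \frac{81}{\left(-272\right) 2} = - \frac{81}{-544} = \left(-81\right) \left(- \frac{1}{544}\right) = \frac{81}{544}$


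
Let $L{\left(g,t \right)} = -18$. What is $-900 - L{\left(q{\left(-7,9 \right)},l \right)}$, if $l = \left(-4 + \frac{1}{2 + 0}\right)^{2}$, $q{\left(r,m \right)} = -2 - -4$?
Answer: $-882$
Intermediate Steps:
$q{\left(r,m \right)} = 2$ ($q{\left(r,m \right)} = -2 + 4 = 2$)
$l = \frac{49}{4}$ ($l = \left(-4 + \frac{1}{2}\right)^{2} = \left(- \frac{7}{2}\right)^{2} = \frac{49}{4} \approx 12.25$)
$-900 - L{\left(q{\left(-7,9 \right)},l \right)} = -900 - -18 = -900 + 18 = -882$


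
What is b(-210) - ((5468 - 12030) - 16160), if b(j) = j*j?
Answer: 66822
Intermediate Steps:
b(j) = j²
b(-210) - ((5468 - 12030) - 16160) = (-210)² - ((5468 - 12030) - 16160) = 44100 - (-6562 - 16160) = 44100 - 1*(-22722) = 44100 + 22722 = 66822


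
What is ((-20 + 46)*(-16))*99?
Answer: -41184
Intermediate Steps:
((-20 + 46)*(-16))*99 = (26*(-16))*99 = -416*99 = -41184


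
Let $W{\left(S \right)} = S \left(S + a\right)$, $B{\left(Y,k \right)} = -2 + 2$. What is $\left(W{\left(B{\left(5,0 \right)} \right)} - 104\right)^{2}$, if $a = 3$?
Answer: $10816$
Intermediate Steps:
$B{\left(Y,k \right)} = 0$
$W{\left(S \right)} = S \left(3 + S\right)$ ($W{\left(S \right)} = S \left(S + 3\right) = S \left(3 + S\right)$)
$\left(W{\left(B{\left(5,0 \right)} \right)} - 104\right)^{2} = \left(0 \left(3 + 0\right) - 104\right)^{2} = \left(0 \cdot 3 - 104\right)^{2} = \left(0 - 104\right)^{2} = \left(-104\right)^{2} = 10816$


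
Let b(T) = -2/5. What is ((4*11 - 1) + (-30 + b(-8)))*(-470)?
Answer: -5922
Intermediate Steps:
b(T) = -⅖ (b(T) = -2*⅕ = -⅖)
((4*11 - 1) + (-30 + b(-8)))*(-470) = ((4*11 - 1) + (-30 - ⅖))*(-470) = ((44 - 1) - 152/5)*(-470) = (43 - 152/5)*(-470) = (63/5)*(-470) = -5922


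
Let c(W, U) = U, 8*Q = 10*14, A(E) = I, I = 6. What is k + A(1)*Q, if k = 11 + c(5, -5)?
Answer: 111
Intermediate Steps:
A(E) = 6
Q = 35/2 (Q = (10*14)/8 = (⅛)*140 = 35/2 ≈ 17.500)
k = 6 (k = 11 - 5 = 6)
k + A(1)*Q = 6 + 6*(35/2) = 6 + 105 = 111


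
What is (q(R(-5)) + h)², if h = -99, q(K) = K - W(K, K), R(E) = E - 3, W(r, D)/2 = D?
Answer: 8281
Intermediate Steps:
W(r, D) = 2*D
R(E) = -3 + E
q(K) = -K (q(K) = K - 2*K = -K)
(q(R(-5)) + h)² = (-(-3 - 5) - 99)² = (-1*(-8) - 99)² = (8 - 99)² = (-91)² = 8281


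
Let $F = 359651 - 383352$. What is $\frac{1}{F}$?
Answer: $- \frac{1}{23701} \approx -4.2192 \cdot 10^{-5}$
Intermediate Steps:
$F = -23701$
$\frac{1}{F} = \frac{1}{-23701} = - \frac{1}{23701}$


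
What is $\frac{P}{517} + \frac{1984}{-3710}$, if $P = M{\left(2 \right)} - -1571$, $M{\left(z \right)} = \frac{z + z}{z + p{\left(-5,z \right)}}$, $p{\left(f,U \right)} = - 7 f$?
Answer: $\frac{88857037}{35484295} \approx 2.5041$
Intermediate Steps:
$M{\left(z \right)} = \frac{2 z}{35 + z}$ ($M{\left(z \right)} = \frac{z + z}{z - -35} = \frac{2 z}{z + 35} = \frac{2 z}{35 + z}$)
$P = \frac{58131}{37}$ ($P = 2 \cdot 2 \frac{1}{35 + 2} - -1571 = 2 \cdot 2 \cdot \frac{1}{37} + 1571 = \frac{4}{37} + 1571 = \frac{58131}{37} \approx 1571.1$)
$\frac{P}{517} + \frac{1984}{-3710} = \frac{58131}{37 \cdot 517} + \frac{1984}{-3710} = \frac{58131}{37} \cdot \frac{1}{517} + 1984 \left(- \frac{1}{3710}\right) = \frac{58131}{19129} - \frac{992}{1855} = \frac{88857037}{35484295}$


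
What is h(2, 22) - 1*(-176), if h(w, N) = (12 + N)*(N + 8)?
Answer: 1196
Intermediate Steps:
h(w, N) = (8 + N)*(12 + N) (h(w, N) = (12 + N)*(8 + N) = (8 + N)*(12 + N))
h(2, 22) - 1*(-176) = (96 + 22² + 20*22) - 1*(-176) = (96 + 484 + 440) + 176 = 1020 + 176 = 1196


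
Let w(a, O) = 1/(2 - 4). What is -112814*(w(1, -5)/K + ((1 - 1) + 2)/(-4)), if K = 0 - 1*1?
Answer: 0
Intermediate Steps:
K = -1 (K = 0 - 1 = -1)
w(a, O) = -1/2 (w(a, O) = 1/(-2) = -1/2)
-112814*(w(1, -5)/K + ((1 - 1) + 2)/(-4)) = -112814*(-1/2/(-1) + ((1 - 1) + 2)/(-4)) = -112814*(-1/2*(-1) + (0 + 2)*(-1/4)) = -112814*(1/2 + 2*(-1/4)) = -112814*(1/2 - 1/2) = -112814*0 = 0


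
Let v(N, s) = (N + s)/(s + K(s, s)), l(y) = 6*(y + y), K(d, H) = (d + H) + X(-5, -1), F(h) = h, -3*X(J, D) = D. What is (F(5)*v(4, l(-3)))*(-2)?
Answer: -960/323 ≈ -2.9721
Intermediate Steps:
X(J, D) = -D/3
K(d, H) = ⅓ + H + d (K(d, H) = (d + H) - ⅓*(-1) = (H + d) + ⅓ = ⅓ + H + d)
l(y) = 12*y (l(y) = 6*(2*y) = 12*y)
v(N, s) = (N + s)/(⅓ + 3*s) (v(N, s) = (N + s)/(s + (⅓ + s + s)) = (N + s)/(s + (⅓ + 2*s)) = (N + s)/(⅓ + 3*s))
(F(5)*v(4, l(-3)))*(-2) = (5*(3*(4 + 12*(-3))/(1 + 9*(12*(-3)))))*(-2) = (5*(3*(4 - 36)/(1 + 9*(-36))))*(-2) = (5*(3*(-32)/(1 - 324)))*(-2) = (5*(3*(-32)/(-323)))*(-2) = (5*(3*(-1/323)*(-32)))*(-2) = (5*(96/323))*(-2) = (480/323)*(-2) = -960/323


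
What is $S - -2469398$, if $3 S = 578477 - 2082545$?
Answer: $1968042$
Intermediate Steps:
$S = -501356$ ($S = \frac{578477 - 2082545}{3} = \frac{1}{3} \left(-1504068\right) = -501356$)
$S - -2469398 = -501356 - -2469398 = -501356 + 2469398 = 1968042$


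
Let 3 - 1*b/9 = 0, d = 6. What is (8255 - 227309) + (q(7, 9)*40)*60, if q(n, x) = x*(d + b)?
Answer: 493746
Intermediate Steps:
b = 27 (b = 27 - 9*0 = 27 + 0 = 27)
q(n, x) = 33*x (q(n, x) = x*(6 + 27) = x*33 = 33*x)
(8255 - 227309) + (q(7, 9)*40)*60 = (8255 - 227309) + ((33*9)*40)*60 = -219054 + (297*40)*60 = -219054 + 11880*60 = -219054 + 712800 = 493746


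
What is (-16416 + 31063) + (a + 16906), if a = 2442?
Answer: 33995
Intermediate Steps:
(-16416 + 31063) + (a + 16906) = (-16416 + 31063) + (2442 + 16906) = 14647 + 19348 = 33995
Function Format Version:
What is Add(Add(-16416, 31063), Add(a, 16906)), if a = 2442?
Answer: 33995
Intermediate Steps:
Add(Add(-16416, 31063), Add(a, 16906)) = Add(Add(-16416, 31063), Add(2442, 16906)) = Add(14647, 19348) = 33995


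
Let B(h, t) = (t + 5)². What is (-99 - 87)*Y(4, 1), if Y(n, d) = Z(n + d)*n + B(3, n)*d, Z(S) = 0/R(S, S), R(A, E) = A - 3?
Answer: -15066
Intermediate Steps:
R(A, E) = -3 + A
Z(S) = 0 (Z(S) = 0/(-3 + S) = 0)
B(h, t) = (5 + t)²
Y(n, d) = d*(5 + n)² (Y(n, d) = 0*n + (5 + n)²*d = 0 + d*(5 + n)² = d*(5 + n)²)
(-99 - 87)*Y(4, 1) = (-99 - 87)*(1*(5 + 4)²) = -186*9² = -186*81 = -15066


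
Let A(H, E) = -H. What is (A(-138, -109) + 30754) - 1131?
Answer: 29761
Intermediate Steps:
(A(-138, -109) + 30754) - 1131 = (-1*(-138) + 30754) - 1131 = (138 + 30754) - 1131 = 30892 - 1131 = 29761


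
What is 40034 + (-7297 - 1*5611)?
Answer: 27126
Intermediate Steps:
40034 + (-7297 - 1*5611) = 40034 + (-7297 - 5611) = 40034 - 12908 = 27126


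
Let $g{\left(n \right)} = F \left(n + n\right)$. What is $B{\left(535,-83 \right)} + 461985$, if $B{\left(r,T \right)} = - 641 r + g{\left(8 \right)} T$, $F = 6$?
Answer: $111082$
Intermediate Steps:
$g{\left(n \right)} = 12 n$ ($g{\left(n \right)} = 6 \left(n + n\right) = 6 \cdot 2 n = 12 n$)
$B{\left(r,T \right)} = - 641 r + 96 T$ ($B{\left(r,T \right)} = - 641 r + 12 \cdot 8 T = - 641 r + 96 T$)
$B{\left(535,-83 \right)} + 461985 = \left(\left(-641\right) 535 + 96 \left(-83\right)\right) + 461985 = \left(-342935 - 7968\right) + 461985 = -350903 + 461985 = 111082$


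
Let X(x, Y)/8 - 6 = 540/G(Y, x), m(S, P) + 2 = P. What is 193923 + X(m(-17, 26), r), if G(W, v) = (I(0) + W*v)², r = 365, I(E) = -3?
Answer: 550913912737/2840187 ≈ 1.9397e+5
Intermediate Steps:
m(S, P) = -2 + P
G(W, v) = (-3 + W*v)²
X(x, Y) = 48 + 4320/(-3 + Y*x)² (X(x, Y) = 48 + 8*(540/((-3 + Y*x)²)) = 48 + 8*(540/(-3 + Y*x)²) = 48 + 4320/(-3 + Y*x)²)
193923 + X(m(-17, 26), r) = 193923 + (48 + 4320/(-3 + 365*(-2 + 26))²) = 193923 + (48 + 4320/(-3 + 365*24)²) = 193923 + (48 + 4320/(-3 + 8760)²) = 193923 + (48 + 4320/8757²) = 193923 + (48 + 4320*(1/76685049)) = 193923 + (48 + 160/2840187) = 193923 + 136329136/2840187 = 550913912737/2840187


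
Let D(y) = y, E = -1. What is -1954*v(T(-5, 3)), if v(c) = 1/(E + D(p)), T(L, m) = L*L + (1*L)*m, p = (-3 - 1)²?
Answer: -1954/15 ≈ -130.27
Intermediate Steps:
p = 16 (p = (-4)² = 16)
T(L, m) = L² + L*m
v(c) = 1/15 (v(c) = 1/(-1 + 16) = 1/15)
-1954*v(T(-5, 3)) = -1954*1/15 = -1954/15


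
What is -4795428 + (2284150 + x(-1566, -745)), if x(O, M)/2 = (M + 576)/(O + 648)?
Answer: -1152676433/459 ≈ -2.5113e+6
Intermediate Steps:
x(O, M) = 2*(576 + M)/(648 + O) (x(O, M) = 2*((M + 576)/(O + 648)) = 2*((576 + M)/(648 + O)) = 2*(576 + M)/(648 + O))
-4795428 + (2284150 + x(-1566, -745)) = -4795428 + (2284150 + 2*(576 - 745)/(648 - 1566)) = -4795428 + (2284150 + 2*(-169)/(-918)) = -4795428 + (2284150 + 2*(-1/918)*(-169)) = -4795428 + (2284150 + 169/459) = -4795428 + 1048425019/459 = -1152676433/459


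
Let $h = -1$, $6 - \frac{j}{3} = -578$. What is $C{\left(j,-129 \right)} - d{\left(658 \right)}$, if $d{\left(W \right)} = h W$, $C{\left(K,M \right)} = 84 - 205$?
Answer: $537$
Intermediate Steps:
$j = 1752$ ($j = 18 - -1734 = 18 + 1734 = 1752$)
$C{\left(K,M \right)} = -121$
$d{\left(W \right)} = - W$
$C{\left(j,-129 \right)} - d{\left(658 \right)} = -121 - \left(-1\right) 658 = -121 - -658 = -121 + 658 = 537$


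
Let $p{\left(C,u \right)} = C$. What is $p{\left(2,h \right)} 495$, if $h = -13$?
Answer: $990$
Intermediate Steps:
$p{\left(2,h \right)} 495 = 2 \cdot 495 = 990$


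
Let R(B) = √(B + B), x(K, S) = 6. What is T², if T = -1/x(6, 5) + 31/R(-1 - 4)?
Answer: -17293/180 + 31*I*√10/30 ≈ -96.072 + 3.2677*I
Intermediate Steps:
R(B) = √2*√B (R(B) = √(2*B) = √2*√B)
T = -⅙ - 31*I*√10/10 (T = -1/6 + 31/((√2*√(-1 - 4))) = -1*⅙ + 31/((√2*√(-5))) = -⅙ + 31/((√2*(I*√5))) = -⅙ + 31/((I*√10)) = -⅙ + 31*(-I*√10/10) = -⅙ - 31*I*√10/10 ≈ -0.16667 - 9.8031*I)
T² = (-⅙ - 31*I*√10/10)²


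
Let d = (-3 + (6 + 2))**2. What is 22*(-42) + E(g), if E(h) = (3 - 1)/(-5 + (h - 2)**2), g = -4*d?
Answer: -9608674/10399 ≈ -924.00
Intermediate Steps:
d = 25 (d = (-3 + 8)**2 = 5**2 = 25)
g = -100 (g = -4*25 = -100)
E(h) = 2/(-5 + (-2 + h)**2)
22*(-42) + E(g) = 22*(-42) + 2/(-5 + (-2 - 100)**2) = -924 + 2/(-5 + (-102)**2) = -924 + 2/(-5 + 10404) = -924 + 2/10399 = -9608674/10399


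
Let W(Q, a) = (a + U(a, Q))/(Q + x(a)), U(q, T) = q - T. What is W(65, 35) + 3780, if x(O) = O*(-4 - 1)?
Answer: 83159/22 ≈ 3780.0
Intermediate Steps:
x(O) = -5*O (x(O) = O*(-5) = -5*O)
W(Q, a) = (-Q + 2*a)/(Q - 5*a) (W(Q, a) = (a + (a - Q))/(Q - 5*a) = (-Q + 2*a)/(Q - 5*a))
W(65, 35) + 3780 = (-1*65 + 2*35)/(65 - 5*35) + 3780 = (-65 + 70)/(65 - 175) + 3780 = 5/(-110) + 3780 = -1/110*5 + 3780 = -1/22 + 3780 = 83159/22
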